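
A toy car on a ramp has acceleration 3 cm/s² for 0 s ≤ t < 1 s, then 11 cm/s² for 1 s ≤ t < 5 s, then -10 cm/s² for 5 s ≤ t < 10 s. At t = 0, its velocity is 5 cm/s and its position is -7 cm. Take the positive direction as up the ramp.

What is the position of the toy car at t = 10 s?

254.5 cm

On each constant-a segment, Δv = aΔt and Δx = v₀Δt + ½aΔt²; chain segment to segment.
0–1 s: v starts 5 cm/s; Δx = 5·1 + ½·3·1² = 6.5 cm; v ends 8 cm/s.
1–5 s: v starts 8 cm/s; Δx = 8·4 + ½·11·4² = 120 cm; v ends 52 cm/s.
5–10 s: v starts 52 cm/s; Δx = 52·5 + ½·-10·5² = 135 cm; v ends 2 cm/s.
x(10) = -7 + Σ Δx = 254.5 cm.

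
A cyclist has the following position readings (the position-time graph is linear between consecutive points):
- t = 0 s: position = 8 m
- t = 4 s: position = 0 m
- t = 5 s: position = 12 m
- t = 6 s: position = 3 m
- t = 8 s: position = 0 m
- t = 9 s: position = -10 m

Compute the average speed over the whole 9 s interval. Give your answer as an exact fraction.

Average speed = (total path length)/(elapsed time); on a piecewise-linear x-t graph the path length is Σ|Δx|.
0–4 s: |Δx| = |0 − 8| = 8 m
4–5 s: |Δx| = |12 − 0| = 12 m
5–6 s: |Δx| = |3 − 12| = 9 m
6–8 s: |Δx| = |0 − 3| = 3 m
8–9 s: |Δx| = |-10 − 0| = 10 m
Total path = 42 m; average speed = 42/9 = 14/3 m/s.

14/3 m/s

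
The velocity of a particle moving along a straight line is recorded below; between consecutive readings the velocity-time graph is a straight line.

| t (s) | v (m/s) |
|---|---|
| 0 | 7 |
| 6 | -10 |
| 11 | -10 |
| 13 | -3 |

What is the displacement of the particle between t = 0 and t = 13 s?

Displacement is the signed area under the v-t curve.
0–6 s: ½(7 + -10)(6) = -9 m
6–11 s: -10 × 5 = -50 m
11–13 s: ½(-10 + -3)(2) = -13 m
Net displacement = -72 m

-72 m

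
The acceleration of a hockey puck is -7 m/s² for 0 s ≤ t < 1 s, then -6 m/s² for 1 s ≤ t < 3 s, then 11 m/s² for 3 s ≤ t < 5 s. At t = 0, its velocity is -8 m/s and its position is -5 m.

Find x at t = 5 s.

-90.5 m

On each constant-a segment, Δv = aΔt and Δx = v₀Δt + ½aΔt²; chain segment to segment.
0–1 s: v starts -8 m/s; Δx = -8·1 + ½·-7·1² = -11.5 m; v ends -15 m/s.
1–3 s: v starts -15 m/s; Δx = -15·2 + ½·-6·2² = -42 m; v ends -27 m/s.
3–5 s: v starts -27 m/s; Δx = -27·2 + ½·11·2² = -32 m; v ends -5 m/s.
x(5) = -5 + Σ Δx = -90.5 m.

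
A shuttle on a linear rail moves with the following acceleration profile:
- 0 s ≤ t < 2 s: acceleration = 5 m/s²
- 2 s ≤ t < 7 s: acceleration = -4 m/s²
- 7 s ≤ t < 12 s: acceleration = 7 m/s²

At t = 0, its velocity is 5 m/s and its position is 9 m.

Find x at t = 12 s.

116.5 m

On each constant-a segment, Δv = aΔt and Δx = v₀Δt + ½aΔt²; chain segment to segment.
0–2 s: v starts 5 m/s; Δx = 5·2 + ½·5·2² = 20 m; v ends 15 m/s.
2–7 s: v starts 15 m/s; Δx = 15·5 + ½·-4·5² = 25 m; v ends -5 m/s.
7–12 s: v starts -5 m/s; Δx = -5·5 + ½·7·5² = 62.5 m; v ends 30 m/s.
x(12) = 9 + Σ Δx = 116.5 m.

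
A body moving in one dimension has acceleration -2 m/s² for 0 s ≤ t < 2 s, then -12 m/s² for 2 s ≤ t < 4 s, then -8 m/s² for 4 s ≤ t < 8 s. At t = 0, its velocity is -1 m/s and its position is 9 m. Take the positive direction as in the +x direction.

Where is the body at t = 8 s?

On each constant-a segment, Δv = aΔt and Δx = v₀Δt + ½aΔt²; chain segment to segment.
0–2 s: v starts -1 m/s; Δx = -1·2 + ½·-2·2² = -6 m; v ends -5 m/s.
2–4 s: v starts -5 m/s; Δx = -5·2 + ½·-12·2² = -34 m; v ends -29 m/s.
4–8 s: v starts -29 m/s; Δx = -29·4 + ½·-8·4² = -180 m; v ends -61 m/s.
x(8) = 9 + Σ Δx = -211 m.

-211 m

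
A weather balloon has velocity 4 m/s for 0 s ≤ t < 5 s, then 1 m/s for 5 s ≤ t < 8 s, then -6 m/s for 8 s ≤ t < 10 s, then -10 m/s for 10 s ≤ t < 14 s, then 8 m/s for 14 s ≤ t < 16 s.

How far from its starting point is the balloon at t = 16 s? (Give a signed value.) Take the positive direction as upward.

Net displacement equals the area under the velocity-time graph (areas below the axis count negative).
0–5 s: 4 × 5 = 20 m
5–8 s: 1 × 3 = 3 m
8–10 s: -6 × 2 = -12 m
10–14 s: -10 × 4 = -40 m
14–16 s: 8 × 2 = 16 m
Net displacement = -13 m

-13 m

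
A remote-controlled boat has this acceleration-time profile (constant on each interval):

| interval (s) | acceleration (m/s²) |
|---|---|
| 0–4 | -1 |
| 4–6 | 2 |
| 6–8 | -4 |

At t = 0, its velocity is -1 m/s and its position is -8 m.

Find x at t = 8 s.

-36 m

On each constant-a segment, Δv = aΔt and Δx = v₀Δt + ½aΔt²; chain segment to segment.
0–4 s: v starts -1 m/s; Δx = -1·4 + ½·-1·4² = -12 m; v ends -5 m/s.
4–6 s: v starts -5 m/s; Δx = -5·2 + ½·2·2² = -6 m; v ends -1 m/s.
6–8 s: v starts -1 m/s; Δx = -1·2 + ½·-4·2² = -10 m; v ends -9 m/s.
x(8) = -8 + Σ Δx = -36 m.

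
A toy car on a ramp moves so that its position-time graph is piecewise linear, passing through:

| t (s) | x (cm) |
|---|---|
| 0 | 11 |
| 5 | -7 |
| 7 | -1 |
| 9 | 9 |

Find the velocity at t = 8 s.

Velocity is the slope of the x-t graph on 7–9 s: (9 − -1)/(9 − 7) = 5 cm/s.

5 cm/s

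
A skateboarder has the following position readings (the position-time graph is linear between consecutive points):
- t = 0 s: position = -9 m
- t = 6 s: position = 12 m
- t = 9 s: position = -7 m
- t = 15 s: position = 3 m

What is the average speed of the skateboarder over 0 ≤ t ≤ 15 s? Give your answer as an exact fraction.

10/3 m/s

Average speed = (total path length)/(elapsed time); on a piecewise-linear x-t graph the path length is Σ|Δx|.
0–6 s: |Δx| = |12 − -9| = 21 m
6–9 s: |Δx| = |-7 − 12| = 19 m
9–15 s: |Δx| = |3 − -7| = 10 m
Total path = 50 m; average speed = 50/15 = 10/3 m/s.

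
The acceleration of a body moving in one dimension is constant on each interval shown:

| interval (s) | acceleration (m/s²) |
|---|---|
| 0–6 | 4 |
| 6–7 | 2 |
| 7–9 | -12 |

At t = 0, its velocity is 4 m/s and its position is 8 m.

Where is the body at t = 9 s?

169 m

On each constant-a segment, Δv = aΔt and Δx = v₀Δt + ½aΔt²; chain segment to segment.
0–6 s: v starts 4 m/s; Δx = 4·6 + ½·4·6² = 96 m; v ends 28 m/s.
6–7 s: v starts 28 m/s; Δx = 28·1 + ½·2·1² = 29 m; v ends 30 m/s.
7–9 s: v starts 30 m/s; Δx = 30·2 + ½·-12·2² = 36 m; v ends 6 m/s.
x(9) = 8 + Σ Δx = 169 m.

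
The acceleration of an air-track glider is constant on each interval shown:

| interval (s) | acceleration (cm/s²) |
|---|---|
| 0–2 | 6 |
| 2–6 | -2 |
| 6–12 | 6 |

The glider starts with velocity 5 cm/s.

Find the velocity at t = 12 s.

45 cm/s

Δv equals the area under the a-t graph; then v = v₀ + Δv.
0–2 s: 6 × 2 = 12 cm/s
2–6 s: -2 × 4 = -8 cm/s
6–12 s: 6 × 6 = 36 cm/s
Δv = 40 cm/s, so v(12) = 5 + (40) = 45 cm/s.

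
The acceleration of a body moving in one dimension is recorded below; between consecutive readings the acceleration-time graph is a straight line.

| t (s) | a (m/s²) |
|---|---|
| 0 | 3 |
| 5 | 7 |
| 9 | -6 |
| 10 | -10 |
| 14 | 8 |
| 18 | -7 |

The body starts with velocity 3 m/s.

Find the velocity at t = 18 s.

20 m/s

Δv equals the area under the a-t graph; then v = v₀ + Δv.
0–5 s: ½(3 + 7)(5) = 25 m/s
5–9 s: ½(7 + -6)(4) = 2 m/s
9–10 s: ½(-6 + -10)(1) = -8 m/s
10–14 s: ½(-10 + 8)(4) = -4 m/s
14–18 s: ½(8 + -7)(4) = 2 m/s
Δv = 17 m/s, so v(18) = 3 + (17) = 20 m/s.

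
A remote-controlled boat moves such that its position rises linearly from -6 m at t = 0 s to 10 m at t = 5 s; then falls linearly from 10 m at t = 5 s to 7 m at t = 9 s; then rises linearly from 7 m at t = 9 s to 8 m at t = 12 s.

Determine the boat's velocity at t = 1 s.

3.2 m/s

Velocity is the slope of the x-t graph on 0–5 s: (10 − -6)/(5 − 0) = 3.2 m/s.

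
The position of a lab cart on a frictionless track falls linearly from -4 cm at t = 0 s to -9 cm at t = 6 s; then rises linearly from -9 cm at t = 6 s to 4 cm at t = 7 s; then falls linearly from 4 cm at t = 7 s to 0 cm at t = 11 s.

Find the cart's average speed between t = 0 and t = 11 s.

Average speed = (total path length)/(elapsed time); on a piecewise-linear x-t graph the path length is Σ|Δx|.
0–6 s: |Δx| = |-9 − -4| = 5 cm
6–7 s: |Δx| = |4 − -9| = 13 cm
7–11 s: |Δx| = |0 − 4| = 4 cm
Total path = 22 cm; average speed = 22/11 = 2 cm/s.

2 cm/s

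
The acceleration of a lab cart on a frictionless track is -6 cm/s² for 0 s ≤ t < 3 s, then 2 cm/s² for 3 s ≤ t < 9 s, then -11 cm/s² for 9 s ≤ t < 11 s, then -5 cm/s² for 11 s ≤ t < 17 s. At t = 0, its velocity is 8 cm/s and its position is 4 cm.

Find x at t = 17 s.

-251 cm

On each constant-a segment, Δv = aΔt and Δx = v₀Δt + ½aΔt²; chain segment to segment.
0–3 s: v starts 8 cm/s; Δx = 8·3 + ½·-6·3² = -3 cm; v ends -10 cm/s.
3–9 s: v starts -10 cm/s; Δx = -10·6 + ½·2·6² = -24 cm; v ends 2 cm/s.
9–11 s: v starts 2 cm/s; Δx = 2·2 + ½·-11·2² = -18 cm; v ends -20 cm/s.
11–17 s: v starts -20 cm/s; Δx = -20·6 + ½·-5·6² = -210 cm; v ends -50 cm/s.
x(17) = 4 + Σ Δx = -251 cm.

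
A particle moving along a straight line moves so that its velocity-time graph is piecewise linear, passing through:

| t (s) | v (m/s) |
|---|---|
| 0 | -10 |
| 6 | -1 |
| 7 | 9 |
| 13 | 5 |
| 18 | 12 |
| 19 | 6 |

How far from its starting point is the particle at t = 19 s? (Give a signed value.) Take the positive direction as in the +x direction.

Displacement is the signed area under the v-t curve.
0–6 s: ½(-10 + -1)(6) = -33 m
6–7 s: ½(-1 + 9)(1) = 4 m
7–13 s: ½(9 + 5)(6) = 42 m
13–18 s: ½(5 + 12)(5) = 42.5 m
18–19 s: ½(12 + 6)(1) = 9 m
Net displacement = 64.5 m

64.5 m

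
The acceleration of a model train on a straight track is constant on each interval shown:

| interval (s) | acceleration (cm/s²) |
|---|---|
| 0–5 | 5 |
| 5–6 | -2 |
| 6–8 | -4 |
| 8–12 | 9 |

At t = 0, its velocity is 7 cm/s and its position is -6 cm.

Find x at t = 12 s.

334.5 cm

On each constant-a segment, Δv = aΔt and Δx = v₀Δt + ½aΔt²; chain segment to segment.
0–5 s: v starts 7 cm/s; Δx = 7·5 + ½·5·5² = 97.5 cm; v ends 32 cm/s.
5–6 s: v starts 32 cm/s; Δx = 32·1 + ½·-2·1² = 31 cm; v ends 30 cm/s.
6–8 s: v starts 30 cm/s; Δx = 30·2 + ½·-4·2² = 52 cm; v ends 22 cm/s.
8–12 s: v starts 22 cm/s; Δx = 22·4 + ½·9·4² = 160 cm; v ends 58 cm/s.
x(12) = -6 + Σ Δx = 334.5 cm.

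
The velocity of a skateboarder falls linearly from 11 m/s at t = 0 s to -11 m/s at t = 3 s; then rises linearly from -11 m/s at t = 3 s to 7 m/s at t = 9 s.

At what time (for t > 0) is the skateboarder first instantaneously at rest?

v changes sign on 0–3 s (from 11 to -11); the graph is linear there, so v = 0 at t = 0 + (-11)·(3 − 0)/(-11 − 11) = 1.5 s.

t = 1.5 s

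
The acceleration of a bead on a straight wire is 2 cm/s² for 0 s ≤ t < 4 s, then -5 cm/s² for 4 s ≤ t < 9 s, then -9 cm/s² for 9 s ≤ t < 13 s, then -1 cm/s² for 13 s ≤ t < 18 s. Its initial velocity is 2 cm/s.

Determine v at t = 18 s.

Δv equals the area under the a-t graph; then v = v₀ + Δv.
0–4 s: 2 × 4 = 8 cm/s
4–9 s: -5 × 5 = -25 cm/s
9–13 s: -9 × 4 = -36 cm/s
13–18 s: -1 × 5 = -5 cm/s
Δv = -58 cm/s, so v(18) = 2 + (-58) = -56 cm/s.

-56 cm/s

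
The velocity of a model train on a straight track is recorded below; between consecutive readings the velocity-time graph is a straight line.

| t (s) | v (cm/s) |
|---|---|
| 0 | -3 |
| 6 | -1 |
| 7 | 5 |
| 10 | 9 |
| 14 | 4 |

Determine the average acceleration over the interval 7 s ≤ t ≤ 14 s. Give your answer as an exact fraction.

Average acceleration = Δv/Δt = (4 − 5)/(14 − 7) = -1/7 cm/s².

-1/7 cm/s²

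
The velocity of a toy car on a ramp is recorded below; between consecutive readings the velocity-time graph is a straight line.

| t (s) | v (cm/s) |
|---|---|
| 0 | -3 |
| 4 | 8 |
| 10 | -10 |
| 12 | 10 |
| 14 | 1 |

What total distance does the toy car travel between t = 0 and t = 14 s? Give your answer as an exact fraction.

2033/33 cm

Total distance travelled is ∫|v| dt — sum the magnitudes of each area piece.
0–4 s: v = 0 at t = 12/11 s; triangle areas 18/11 + 128/11 = 146/11 cm
4–10 s: v = 0 at t = 20/3 s; triangle areas 32/3 + 50/3 = 82/3 cm
10–12 s: v = 0 at t = 11 s; triangle areas 5 + 5 = 10 cm
12–14 s: |½(10 + 1)(2)| = 11 cm
Total distance = 2033/33 cm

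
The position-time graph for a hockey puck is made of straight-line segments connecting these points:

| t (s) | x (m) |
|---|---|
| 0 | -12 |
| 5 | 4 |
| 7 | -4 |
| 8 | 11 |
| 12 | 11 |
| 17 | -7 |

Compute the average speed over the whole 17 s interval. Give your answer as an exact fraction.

57/17 m/s

Average speed = (total path length)/(elapsed time); on a piecewise-linear x-t graph the path length is Σ|Δx|.
0–5 s: |Δx| = |4 − -12| = 16 m
5–7 s: |Δx| = |-4 − 4| = 8 m
7–8 s: |Δx| = |11 − -4| = 15 m
8–12 s: |Δx| = |11 − 11| = 0 m
12–17 s: |Δx| = |-7 − 11| = 18 m
Total path = 57 m; average speed = 57/17 = 57/17 m/s.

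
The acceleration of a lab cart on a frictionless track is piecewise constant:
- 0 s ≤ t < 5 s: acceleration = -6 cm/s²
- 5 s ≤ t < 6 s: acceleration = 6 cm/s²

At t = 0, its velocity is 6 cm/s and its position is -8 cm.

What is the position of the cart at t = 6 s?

On each constant-a segment, Δv = aΔt and Δx = v₀Δt + ½aΔt²; chain segment to segment.
0–5 s: v starts 6 cm/s; Δx = 6·5 + ½·-6·5² = -45 cm; v ends -24 cm/s.
5–6 s: v starts -24 cm/s; Δx = -24·1 + ½·6·1² = -21 cm; v ends -18 cm/s.
x(6) = -8 + Σ Δx = -74 cm.

-74 cm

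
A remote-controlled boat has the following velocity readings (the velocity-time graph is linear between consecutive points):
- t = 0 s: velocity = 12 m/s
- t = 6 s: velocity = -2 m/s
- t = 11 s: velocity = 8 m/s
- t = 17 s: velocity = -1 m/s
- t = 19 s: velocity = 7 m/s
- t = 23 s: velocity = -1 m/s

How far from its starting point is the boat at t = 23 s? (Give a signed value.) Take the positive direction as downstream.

Net displacement equals the area under the velocity-time graph (areas below the axis count negative).
0–6 s: ½(12 + -2)(6) = 30 m
6–11 s: ½(-2 + 8)(5) = 15 m
11–17 s: ½(8 + -1)(6) = 21 m
17–19 s: ½(-1 + 7)(2) = 6 m
19–23 s: ½(7 + -1)(4) = 12 m
Net displacement = 84 m

84 m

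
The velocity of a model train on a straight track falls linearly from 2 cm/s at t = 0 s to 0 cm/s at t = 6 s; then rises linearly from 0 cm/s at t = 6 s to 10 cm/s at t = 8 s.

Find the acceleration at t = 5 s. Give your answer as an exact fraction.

Acceleration is the slope of the v-t graph on 0–6 s: (0 − 2)/(6 − 0) = -1/3 cm/s².

-1/3 cm/s²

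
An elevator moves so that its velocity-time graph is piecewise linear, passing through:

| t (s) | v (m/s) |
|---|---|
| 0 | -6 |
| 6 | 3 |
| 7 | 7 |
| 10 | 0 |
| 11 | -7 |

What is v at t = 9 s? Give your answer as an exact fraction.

On 7–10 s the graph is linear from 7 to 0 m/s: v(9) = 7 + (0 − 7)·(9 − 7)/(10 − 7) = 7/3 m/s.

7/3 m/s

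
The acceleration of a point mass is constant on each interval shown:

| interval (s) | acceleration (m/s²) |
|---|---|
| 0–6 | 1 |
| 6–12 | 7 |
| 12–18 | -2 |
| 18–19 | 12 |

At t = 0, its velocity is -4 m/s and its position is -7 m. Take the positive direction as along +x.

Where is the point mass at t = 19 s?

On each constant-a segment, Δv = aΔt and Δx = v₀Δt + ½aΔt²; chain segment to segment.
0–6 s: v starts -4 m/s; Δx = -4·6 + ½·1·6² = -6 m; v ends 2 m/s.
6–12 s: v starts 2 m/s; Δx = 2·6 + ½·7·6² = 138 m; v ends 44 m/s.
12–18 s: v starts 44 m/s; Δx = 44·6 + ½·-2·6² = 228 m; v ends 32 m/s.
18–19 s: v starts 32 m/s; Δx = 32·1 + ½·12·1² = 38 m; v ends 44 m/s.
x(19) = -7 + Σ Δx = 391 m.

391 m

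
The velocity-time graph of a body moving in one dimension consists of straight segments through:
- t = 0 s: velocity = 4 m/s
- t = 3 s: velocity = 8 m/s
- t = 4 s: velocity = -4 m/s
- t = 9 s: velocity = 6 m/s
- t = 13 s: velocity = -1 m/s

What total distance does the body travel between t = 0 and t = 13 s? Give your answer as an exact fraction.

Distance (not displacement) is the total path length: add the absolute areas under v-t.
0–3 s: |½(4 + 8)(3)| = 18 m
3–4 s: v = 0 at t = 11/3 s; triangle areas 8/3 + 2/3 = 10/3 m
4–9 s: v = 0 at t = 6 s; triangle areas 4 + 9 = 13 m
9–13 s: v = 0 at t = 87/7 s; triangle areas 72/7 + 2/7 = 74/7 m
Total distance = 943/21 m

943/21 m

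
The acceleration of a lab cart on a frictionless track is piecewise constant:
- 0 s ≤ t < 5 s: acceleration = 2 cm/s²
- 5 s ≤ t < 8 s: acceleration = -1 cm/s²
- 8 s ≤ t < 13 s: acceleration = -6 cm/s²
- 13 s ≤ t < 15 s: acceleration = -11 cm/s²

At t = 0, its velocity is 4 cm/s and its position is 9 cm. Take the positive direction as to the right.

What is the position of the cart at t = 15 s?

11.5 cm

On each constant-a segment, Δv = aΔt and Δx = v₀Δt + ½aΔt²; chain segment to segment.
0–5 s: v starts 4 cm/s; Δx = 4·5 + ½·2·5² = 45 cm; v ends 14 cm/s.
5–8 s: v starts 14 cm/s; Δx = 14·3 + ½·-1·3² = 37.5 cm; v ends 11 cm/s.
8–13 s: v starts 11 cm/s; Δx = 11·5 + ½·-6·5² = -20 cm; v ends -19 cm/s.
13–15 s: v starts -19 cm/s; Δx = -19·2 + ½·-11·2² = -60 cm; v ends -41 cm/s.
x(15) = 9 + Σ Δx = 11.5 cm.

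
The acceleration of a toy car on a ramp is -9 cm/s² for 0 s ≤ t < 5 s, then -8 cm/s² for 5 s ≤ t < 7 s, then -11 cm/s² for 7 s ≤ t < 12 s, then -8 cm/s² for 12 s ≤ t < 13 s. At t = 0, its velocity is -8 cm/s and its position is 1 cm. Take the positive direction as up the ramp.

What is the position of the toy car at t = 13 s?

On each constant-a segment, Δv = aΔt and Δx = v₀Δt + ½aΔt²; chain segment to segment.
0–5 s: v starts -8 cm/s; Δx = -8·5 + ½·-9·5² = -152.5 cm; v ends -53 cm/s.
5–7 s: v starts -53 cm/s; Δx = -53·2 + ½·-8·2² = -122 cm; v ends -69 cm/s.
7–12 s: v starts -69 cm/s; Δx = -69·5 + ½·-11·5² = -482.5 cm; v ends -124 cm/s.
12–13 s: v starts -124 cm/s; Δx = -124·1 + ½·-8·1² = -128 cm; v ends -132 cm/s.
x(13) = 1 + Σ Δx = -884 cm.

-884 cm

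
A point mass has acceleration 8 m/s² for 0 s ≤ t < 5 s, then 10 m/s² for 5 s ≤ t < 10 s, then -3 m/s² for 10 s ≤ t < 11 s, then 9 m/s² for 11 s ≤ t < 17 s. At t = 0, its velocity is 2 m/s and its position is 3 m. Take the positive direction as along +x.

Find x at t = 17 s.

On each constant-a segment, Δv = aΔt and Δx = v₀Δt + ½aΔt²; chain segment to segment.
0–5 s: v starts 2 m/s; Δx = 2·5 + ½·8·5² = 110 m; v ends 42 m/s.
5–10 s: v starts 42 m/s; Δx = 42·5 + ½·10·5² = 335 m; v ends 92 m/s.
10–11 s: v starts 92 m/s; Δx = 92·1 + ½·-3·1² = 90.5 m; v ends 89 m/s.
11–17 s: v starts 89 m/s; Δx = 89·6 + ½·9·6² = 696 m; v ends 143 m/s.
x(17) = 3 + Σ Δx = 1234.5 m.

1234.5 m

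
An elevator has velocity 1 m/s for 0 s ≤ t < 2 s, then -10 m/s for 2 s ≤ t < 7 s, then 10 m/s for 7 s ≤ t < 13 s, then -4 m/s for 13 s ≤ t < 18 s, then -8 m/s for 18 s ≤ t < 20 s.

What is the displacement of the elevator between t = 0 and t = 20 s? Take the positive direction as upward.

-24 m

Net displacement equals the area under the velocity-time graph (areas below the axis count negative).
0–2 s: 1 × 2 = 2 m
2–7 s: -10 × 5 = -50 m
7–13 s: 10 × 6 = 60 m
13–18 s: -4 × 5 = -20 m
18–20 s: -8 × 2 = -16 m
Net displacement = -24 m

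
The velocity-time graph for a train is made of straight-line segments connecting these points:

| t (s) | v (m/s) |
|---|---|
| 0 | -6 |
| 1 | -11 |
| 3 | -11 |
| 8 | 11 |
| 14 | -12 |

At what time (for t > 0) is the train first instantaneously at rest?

v changes sign on 3–8 s (from -11 to 11); the graph is linear there, so v = 0 at t = 3 + (11)·(8 − 3)/(11 − -11) = 5.5 s.

t = 5.5 s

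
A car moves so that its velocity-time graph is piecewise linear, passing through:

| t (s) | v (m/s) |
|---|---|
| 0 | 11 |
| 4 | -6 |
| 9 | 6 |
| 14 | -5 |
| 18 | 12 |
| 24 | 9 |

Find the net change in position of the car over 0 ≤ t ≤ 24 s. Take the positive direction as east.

89.5 m

Net displacement equals the area under the velocity-time graph (areas below the axis count negative).
0–4 s: ½(11 + -6)(4) = 10 m
4–9 s: ½(-6 + 6)(5) = 0 m
9–14 s: ½(6 + -5)(5) = 2.5 m
14–18 s: ½(-5 + 12)(4) = 14 m
18–24 s: ½(12 + 9)(6) = 63 m
Net displacement = 89.5 m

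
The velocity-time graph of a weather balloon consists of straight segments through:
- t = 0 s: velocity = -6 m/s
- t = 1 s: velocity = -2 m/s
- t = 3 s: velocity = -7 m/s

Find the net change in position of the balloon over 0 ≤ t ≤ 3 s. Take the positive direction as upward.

Displacement is the signed area under the v-t curve.
0–1 s: ½(-6 + -2)(1) = -4 m
1–3 s: ½(-2 + -7)(2) = -9 m
Net displacement = -13 m

-13 m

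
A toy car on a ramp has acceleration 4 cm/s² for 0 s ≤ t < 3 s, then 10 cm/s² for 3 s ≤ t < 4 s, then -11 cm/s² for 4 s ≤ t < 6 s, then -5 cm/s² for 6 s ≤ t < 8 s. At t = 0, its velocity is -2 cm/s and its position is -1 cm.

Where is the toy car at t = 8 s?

On each constant-a segment, Δv = aΔt and Δx = v₀Δt + ½aΔt²; chain segment to segment.
0–3 s: v starts -2 cm/s; Δx = -2·3 + ½·4·3² = 12 cm; v ends 10 cm/s.
3–4 s: v starts 10 cm/s; Δx = 10·1 + ½·10·1² = 15 cm; v ends 20 cm/s.
4–6 s: v starts 20 cm/s; Δx = 20·2 + ½·-11·2² = 18 cm; v ends -2 cm/s.
6–8 s: v starts -2 cm/s; Δx = -2·2 + ½·-5·2² = -14 cm; v ends -12 cm/s.
x(8) = -1 + Σ Δx = 30 cm.

30 cm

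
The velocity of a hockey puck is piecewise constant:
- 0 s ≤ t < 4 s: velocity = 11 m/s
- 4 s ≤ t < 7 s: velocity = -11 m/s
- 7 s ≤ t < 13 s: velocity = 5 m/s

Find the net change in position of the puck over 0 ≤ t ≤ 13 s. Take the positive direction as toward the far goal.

Net displacement equals the area under the velocity-time graph (areas below the axis count negative).
0–4 s: 11 × 4 = 44 m
4–7 s: -11 × 3 = -33 m
7–13 s: 5 × 6 = 30 m
Net displacement = 41 m

41 m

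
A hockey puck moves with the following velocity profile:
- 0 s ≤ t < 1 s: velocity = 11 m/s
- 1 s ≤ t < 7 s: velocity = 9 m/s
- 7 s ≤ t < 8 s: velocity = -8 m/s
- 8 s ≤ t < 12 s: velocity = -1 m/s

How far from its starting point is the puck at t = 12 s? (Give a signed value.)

Displacement is the signed area under the v-t curve.
0–1 s: 11 × 1 = 11 m
1–7 s: 9 × 6 = 54 m
7–8 s: -8 × 1 = -8 m
8–12 s: -1 × 4 = -4 m
Net displacement = 53 m

53 m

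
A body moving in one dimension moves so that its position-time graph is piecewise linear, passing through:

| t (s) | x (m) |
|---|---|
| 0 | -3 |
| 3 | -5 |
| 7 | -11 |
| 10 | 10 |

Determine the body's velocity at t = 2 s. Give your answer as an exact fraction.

Velocity is the slope of the x-t graph on 0–3 s: (-5 − -3)/(3 − 0) = -2/3 m/s.

-2/3 m/s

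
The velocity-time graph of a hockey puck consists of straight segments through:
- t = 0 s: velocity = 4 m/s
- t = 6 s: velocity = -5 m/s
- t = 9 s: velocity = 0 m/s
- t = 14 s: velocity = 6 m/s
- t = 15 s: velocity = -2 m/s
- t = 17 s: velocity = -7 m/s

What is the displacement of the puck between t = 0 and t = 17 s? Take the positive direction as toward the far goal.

Net displacement equals the area under the velocity-time graph (areas below the axis count negative).
0–6 s: ½(4 + -5)(6) = -3 m
6–9 s: ½(-5 + 0)(3) = -7.5 m
9–14 s: ½(0 + 6)(5) = 15 m
14–15 s: ½(6 + -2)(1) = 2 m
15–17 s: ½(-2 + -7)(2) = -9 m
Net displacement = -2.5 m

-2.5 m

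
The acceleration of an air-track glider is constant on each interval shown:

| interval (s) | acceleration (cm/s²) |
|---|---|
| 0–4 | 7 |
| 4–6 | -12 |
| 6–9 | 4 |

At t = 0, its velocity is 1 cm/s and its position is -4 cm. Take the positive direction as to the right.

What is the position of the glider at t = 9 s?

On each constant-a segment, Δv = aΔt and Δx = v₀Δt + ½aΔt²; chain segment to segment.
0–4 s: v starts 1 cm/s; Δx = 1·4 + ½·7·4² = 60 cm; v ends 29 cm/s.
4–6 s: v starts 29 cm/s; Δx = 29·2 + ½·-12·2² = 34 cm; v ends 5 cm/s.
6–9 s: v starts 5 cm/s; Δx = 5·3 + ½·4·3² = 33 cm; v ends 17 cm/s.
x(9) = -4 + Σ Δx = 123 cm.

123 cm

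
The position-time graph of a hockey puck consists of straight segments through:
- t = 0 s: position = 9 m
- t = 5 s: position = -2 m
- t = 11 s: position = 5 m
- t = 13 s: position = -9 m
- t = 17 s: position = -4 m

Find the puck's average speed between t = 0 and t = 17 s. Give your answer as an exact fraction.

Average speed = (total path length)/(elapsed time); on a piecewise-linear x-t graph the path length is Σ|Δx|.
0–5 s: |Δx| = |-2 − 9| = 11 m
5–11 s: |Δx| = |5 − -2| = 7 m
11–13 s: |Δx| = |-9 − 5| = 14 m
13–17 s: |Δx| = |-4 − -9| = 5 m
Total path = 37 m; average speed = 37/17 = 37/17 m/s.

37/17 m/s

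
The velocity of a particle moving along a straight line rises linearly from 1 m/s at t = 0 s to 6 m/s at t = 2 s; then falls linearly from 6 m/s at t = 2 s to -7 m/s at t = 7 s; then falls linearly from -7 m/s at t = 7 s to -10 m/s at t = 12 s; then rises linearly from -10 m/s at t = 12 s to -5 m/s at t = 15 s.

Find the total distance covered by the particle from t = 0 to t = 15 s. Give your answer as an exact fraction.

2297/26 m

Total distance travelled is ∫|v| dt — sum the magnitudes of each area piece.
0–2 s: |½(1 + 6)(2)| = 7 m
2–7 s: v = 0 at t = 56/13 s; triangle areas 90/13 + 245/26 = 425/26 m
7–12 s: |½(-7 + -10)(5)| = 42.5 m
12–15 s: |½(-10 + -5)(3)| = 22.5 m
Total distance = 2297/26 m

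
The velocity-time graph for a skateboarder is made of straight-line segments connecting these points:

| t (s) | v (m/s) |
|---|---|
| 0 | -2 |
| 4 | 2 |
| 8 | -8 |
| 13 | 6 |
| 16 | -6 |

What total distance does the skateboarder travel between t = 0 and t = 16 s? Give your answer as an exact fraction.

Distance (not displacement) is the total path length: add the absolute areas under v-t.
0–4 s: v = 0 at t = 2 s; triangle areas 2 + 2 = 4 m
4–8 s: v = 0 at t = 4.8 s; triangle areas 0.8 + 12.8 = 13.6 m
8–13 s: v = 0 at t = 76/7 s; triangle areas 80/7 + 45/7 = 125/7 m
13–16 s: v = 0 at t = 14.5 s; triangle areas 4.5 + 4.5 = 9 m
Total distance = 1556/35 m

1556/35 m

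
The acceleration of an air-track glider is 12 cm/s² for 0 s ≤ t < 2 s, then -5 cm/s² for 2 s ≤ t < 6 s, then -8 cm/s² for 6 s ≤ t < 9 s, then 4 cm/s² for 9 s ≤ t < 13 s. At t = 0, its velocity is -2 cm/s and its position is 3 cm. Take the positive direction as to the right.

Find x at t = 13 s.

-15 cm

On each constant-a segment, Δv = aΔt and Δx = v₀Δt + ½aΔt²; chain segment to segment.
0–2 s: v starts -2 cm/s; Δx = -2·2 + ½·12·2² = 20 cm; v ends 22 cm/s.
2–6 s: v starts 22 cm/s; Δx = 22·4 + ½·-5·4² = 48 cm; v ends 2 cm/s.
6–9 s: v starts 2 cm/s; Δx = 2·3 + ½·-8·3² = -30 cm; v ends -22 cm/s.
9–13 s: v starts -22 cm/s; Δx = -22·4 + ½·4·4² = -56 cm; v ends -6 cm/s.
x(13) = 3 + Σ Δx = -15 cm.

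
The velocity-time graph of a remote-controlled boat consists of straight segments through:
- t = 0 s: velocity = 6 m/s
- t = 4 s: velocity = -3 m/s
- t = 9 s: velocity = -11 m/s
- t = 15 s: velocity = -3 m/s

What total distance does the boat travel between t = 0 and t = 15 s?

Distance (not displacement) is the total path length: add the absolute areas under v-t.
0–4 s: v = 0 at t = 8/3 s; triangle areas 8 + 2 = 10 m
4–9 s: |½(-3 + -11)(5)| = 35 m
9–15 s: |½(-11 + -3)(6)| = 42 m
Total distance = 87 m

87 m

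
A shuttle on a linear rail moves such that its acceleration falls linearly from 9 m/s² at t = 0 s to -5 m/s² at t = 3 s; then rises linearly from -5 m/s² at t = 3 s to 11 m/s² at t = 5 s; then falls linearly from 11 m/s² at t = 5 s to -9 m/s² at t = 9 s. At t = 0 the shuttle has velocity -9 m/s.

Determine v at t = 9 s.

7 m/s

Δv equals the area under the a-t graph; then v = v₀ + Δv.
0–3 s: ½(9 + -5)(3) = 6 m/s
3–5 s: ½(-5 + 11)(2) = 6 m/s
5–9 s: ½(11 + -9)(4) = 4 m/s
Δv = 16 m/s, so v(9) = -9 + (16) = 7 m/s.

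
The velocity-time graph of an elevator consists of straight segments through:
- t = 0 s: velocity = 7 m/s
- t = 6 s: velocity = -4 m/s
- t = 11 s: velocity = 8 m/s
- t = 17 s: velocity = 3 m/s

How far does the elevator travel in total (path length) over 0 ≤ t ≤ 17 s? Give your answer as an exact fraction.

Total distance travelled is ∫|v| dt — sum the magnitudes of each area piece.
0–6 s: v = 0 at t = 42/11 s; triangle areas 147/11 + 48/11 = 195/11 m
6–11 s: v = 0 at t = 23/3 s; triangle areas 10/3 + 40/3 = 50/3 m
11–17 s: |½(8 + 3)(6)| = 33 m
Total distance = 2224/33 m

2224/33 m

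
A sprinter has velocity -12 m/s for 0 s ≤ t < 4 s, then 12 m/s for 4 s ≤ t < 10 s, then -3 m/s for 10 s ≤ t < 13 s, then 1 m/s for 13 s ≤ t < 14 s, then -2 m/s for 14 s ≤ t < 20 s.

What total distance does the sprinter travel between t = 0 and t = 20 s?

Total distance travelled is ∫|v| dt — sum the magnitudes of each area piece.
0–4 s: |-12| × 4 = 48 m
4–10 s: |12| × 6 = 72 m
10–13 s: |-3| × 3 = 9 m
13–14 s: |1| × 1 = 1 m
14–20 s: |-2| × 6 = 12 m
Total distance = 142 m

142 m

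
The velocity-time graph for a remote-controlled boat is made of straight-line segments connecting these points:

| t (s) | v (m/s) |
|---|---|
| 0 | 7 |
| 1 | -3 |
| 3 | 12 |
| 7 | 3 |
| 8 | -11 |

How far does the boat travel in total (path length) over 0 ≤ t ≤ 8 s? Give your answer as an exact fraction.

1671/35 m

Total distance travelled is ∫|v| dt — sum the magnitudes of each area piece.
0–1 s: v = 0 at t = 0.7 s; triangle areas 2.45 + 0.45 = 2.9 m
1–3 s: v = 0 at t = 1.4 s; triangle areas 0.6 + 9.6 = 10.2 m
3–7 s: |½(12 + 3)(4)| = 30 m
7–8 s: v = 0 at t = 101/14 s; triangle areas 9/28 + 121/28 = 65/14 m
Total distance = 1671/35 m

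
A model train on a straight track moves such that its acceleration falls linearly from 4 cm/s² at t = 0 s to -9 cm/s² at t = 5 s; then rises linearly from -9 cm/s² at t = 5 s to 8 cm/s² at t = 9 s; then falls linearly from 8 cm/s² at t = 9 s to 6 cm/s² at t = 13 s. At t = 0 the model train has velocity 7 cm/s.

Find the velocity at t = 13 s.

20.5 cm/s

Δv equals the area under the a-t graph; then v = v₀ + Δv.
0–5 s: ½(4 + -9)(5) = -12.5 cm/s
5–9 s: ½(-9 + 8)(4) = -2 cm/s
9–13 s: ½(8 + 6)(4) = 28 cm/s
Δv = 13.5 cm/s, so v(13) = 7 + (13.5) = 20.5 cm/s.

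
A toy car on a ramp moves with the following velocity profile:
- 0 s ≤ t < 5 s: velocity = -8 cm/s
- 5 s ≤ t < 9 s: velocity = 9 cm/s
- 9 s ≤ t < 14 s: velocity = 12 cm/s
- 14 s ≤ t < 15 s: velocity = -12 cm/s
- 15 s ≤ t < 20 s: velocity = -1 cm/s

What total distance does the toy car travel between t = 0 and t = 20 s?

153 cm

Distance (not displacement) is the total path length: add the absolute areas under v-t.
0–5 s: |-8| × 5 = 40 cm
5–9 s: |9| × 4 = 36 cm
9–14 s: |12| × 5 = 60 cm
14–15 s: |-12| × 1 = 12 cm
15–20 s: |-1| × 5 = 5 cm
Total distance = 153 cm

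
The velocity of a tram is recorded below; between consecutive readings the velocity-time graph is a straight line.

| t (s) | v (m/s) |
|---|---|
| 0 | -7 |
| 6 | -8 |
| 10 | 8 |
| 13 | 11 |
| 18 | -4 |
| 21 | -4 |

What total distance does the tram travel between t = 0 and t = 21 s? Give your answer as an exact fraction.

Distance (not displacement) is the total path length: add the absolute areas under v-t.
0–6 s: |½(-7 + -8)(6)| = 45 m
6–10 s: v = 0 at t = 8 s; triangle areas 8 + 8 = 16 m
10–13 s: |½(8 + 11)(3)| = 28.5 m
13–18 s: v = 0 at t = 50/3 s; triangle areas 121/6 + 8/3 = 137/6 m
18–21 s: |-4| × 3 = 12 m
Total distance = 373/3 m

373/3 m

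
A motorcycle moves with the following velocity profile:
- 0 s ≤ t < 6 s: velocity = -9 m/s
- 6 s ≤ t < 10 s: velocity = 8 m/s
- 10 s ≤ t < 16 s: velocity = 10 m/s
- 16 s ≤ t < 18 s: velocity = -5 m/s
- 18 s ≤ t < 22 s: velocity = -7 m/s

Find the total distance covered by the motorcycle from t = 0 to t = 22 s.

Total distance travelled is ∫|v| dt — sum the magnitudes of each area piece.
0–6 s: |-9| × 6 = 54 m
6–10 s: |8| × 4 = 32 m
10–16 s: |10| × 6 = 60 m
16–18 s: |-5| × 2 = 10 m
18–22 s: |-7| × 4 = 28 m
Total distance = 184 m

184 m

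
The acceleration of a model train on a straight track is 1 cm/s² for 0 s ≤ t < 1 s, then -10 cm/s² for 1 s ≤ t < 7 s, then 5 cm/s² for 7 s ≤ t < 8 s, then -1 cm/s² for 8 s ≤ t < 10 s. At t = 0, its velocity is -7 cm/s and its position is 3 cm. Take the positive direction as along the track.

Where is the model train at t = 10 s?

-407 cm

On each constant-a segment, Δv = aΔt and Δx = v₀Δt + ½aΔt²; chain segment to segment.
0–1 s: v starts -7 cm/s; Δx = -7·1 + ½·1·1² = -6.5 cm; v ends -6 cm/s.
1–7 s: v starts -6 cm/s; Δx = -6·6 + ½·-10·6² = -216 cm; v ends -66 cm/s.
7–8 s: v starts -66 cm/s; Δx = -66·1 + ½·5·1² = -63.5 cm; v ends -61 cm/s.
8–10 s: v starts -61 cm/s; Δx = -61·2 + ½·-1·2² = -124 cm; v ends -63 cm/s.
x(10) = 3 + Σ Δx = -407 cm.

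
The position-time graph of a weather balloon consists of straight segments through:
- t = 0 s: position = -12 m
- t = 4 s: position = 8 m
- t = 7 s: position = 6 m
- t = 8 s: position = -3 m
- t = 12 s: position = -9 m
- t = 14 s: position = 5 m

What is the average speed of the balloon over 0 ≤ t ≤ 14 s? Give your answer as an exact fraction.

Average speed = (total path length)/(elapsed time); on a piecewise-linear x-t graph the path length is Σ|Δx|.
0–4 s: |Δx| = |8 − -12| = 20 m
4–7 s: |Δx| = |6 − 8| = 2 m
7–8 s: |Δx| = |-3 − 6| = 9 m
8–12 s: |Δx| = |-9 − -3| = 6 m
12–14 s: |Δx| = |5 − -9| = 14 m
Total path = 51 m; average speed = 51/14 = 51/14 m/s.

51/14 m/s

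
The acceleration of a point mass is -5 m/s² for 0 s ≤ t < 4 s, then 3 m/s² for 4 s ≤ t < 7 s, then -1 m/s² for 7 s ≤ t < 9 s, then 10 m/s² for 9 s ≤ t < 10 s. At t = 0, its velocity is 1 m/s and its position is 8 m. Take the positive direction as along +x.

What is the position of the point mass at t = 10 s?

-100.5 m

On each constant-a segment, Δv = aΔt and Δx = v₀Δt + ½aΔt²; chain segment to segment.
0–4 s: v starts 1 m/s; Δx = 1·4 + ½·-5·4² = -36 m; v ends -19 m/s.
4–7 s: v starts -19 m/s; Δx = -19·3 + ½·3·3² = -43.5 m; v ends -10 m/s.
7–9 s: v starts -10 m/s; Δx = -10·2 + ½·-1·2² = -22 m; v ends -12 m/s.
9–10 s: v starts -12 m/s; Δx = -12·1 + ½·10·1² = -7 m; v ends -2 m/s.
x(10) = 8 + Σ Δx = -100.5 m.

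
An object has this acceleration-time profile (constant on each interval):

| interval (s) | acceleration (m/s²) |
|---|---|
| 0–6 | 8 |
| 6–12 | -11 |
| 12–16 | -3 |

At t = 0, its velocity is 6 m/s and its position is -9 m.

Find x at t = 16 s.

225 m

On each constant-a segment, Δv = aΔt and Δx = v₀Δt + ½aΔt²; chain segment to segment.
0–6 s: v starts 6 m/s; Δx = 6·6 + ½·8·6² = 180 m; v ends 54 m/s.
6–12 s: v starts 54 m/s; Δx = 54·6 + ½·-11·6² = 126 m; v ends -12 m/s.
12–16 s: v starts -12 m/s; Δx = -12·4 + ½·-3·4² = -72 m; v ends -24 m/s.
x(16) = -9 + Σ Δx = 225 m.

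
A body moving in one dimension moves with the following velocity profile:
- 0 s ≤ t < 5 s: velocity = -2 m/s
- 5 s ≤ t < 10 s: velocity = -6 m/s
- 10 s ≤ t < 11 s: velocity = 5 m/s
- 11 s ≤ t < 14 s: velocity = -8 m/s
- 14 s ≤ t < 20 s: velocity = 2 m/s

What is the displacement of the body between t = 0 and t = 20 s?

-47 m

Displacement is the signed area under the v-t curve.
0–5 s: -2 × 5 = -10 m
5–10 s: -6 × 5 = -30 m
10–11 s: 5 × 1 = 5 m
11–14 s: -8 × 3 = -24 m
14–20 s: 2 × 6 = 12 m
Net displacement = -47 m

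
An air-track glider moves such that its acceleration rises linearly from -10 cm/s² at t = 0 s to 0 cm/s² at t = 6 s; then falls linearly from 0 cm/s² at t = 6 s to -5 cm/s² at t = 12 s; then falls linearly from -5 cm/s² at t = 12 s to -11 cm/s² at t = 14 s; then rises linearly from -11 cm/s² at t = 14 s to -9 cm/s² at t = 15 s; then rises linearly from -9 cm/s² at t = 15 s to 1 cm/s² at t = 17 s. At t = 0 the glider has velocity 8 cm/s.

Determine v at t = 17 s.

Δv equals the area under the a-t graph; then v = v₀ + Δv.
0–6 s: ½(-10 + 0)(6) = -30 cm/s
6–12 s: ½(0 + -5)(6) = -15 cm/s
12–14 s: ½(-5 + -11)(2) = -16 cm/s
14–15 s: ½(-11 + -9)(1) = -10 cm/s
15–17 s: ½(-9 + 1)(2) = -8 cm/s
Δv = -79 cm/s, so v(17) = 8 + (-79) = -71 cm/s.

-71 cm/s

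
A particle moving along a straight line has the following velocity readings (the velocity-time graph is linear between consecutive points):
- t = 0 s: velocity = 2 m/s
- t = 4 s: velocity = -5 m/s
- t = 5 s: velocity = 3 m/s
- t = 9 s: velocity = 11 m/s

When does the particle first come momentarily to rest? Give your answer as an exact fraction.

v changes sign on 0–4 s (from 2 to -5); the graph is linear there, so v = 0 at t = 0 + (-2)·(4 − 0)/(-5 − 2) = 8/7 s.

t = 8/7 s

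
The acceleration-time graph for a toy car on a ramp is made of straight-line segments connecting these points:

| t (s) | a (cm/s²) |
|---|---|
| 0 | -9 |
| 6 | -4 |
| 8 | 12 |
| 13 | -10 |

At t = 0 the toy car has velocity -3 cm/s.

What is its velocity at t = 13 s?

Δv equals the area under the a-t graph; then v = v₀ + Δv.
0–6 s: ½(-9 + -4)(6) = -39 cm/s
6–8 s: ½(-4 + 12)(2) = 8 cm/s
8–13 s: ½(12 + -10)(5) = 5 cm/s
Δv = -26 cm/s, so v(13) = -3 + (-26) = -29 cm/s.

-29 cm/s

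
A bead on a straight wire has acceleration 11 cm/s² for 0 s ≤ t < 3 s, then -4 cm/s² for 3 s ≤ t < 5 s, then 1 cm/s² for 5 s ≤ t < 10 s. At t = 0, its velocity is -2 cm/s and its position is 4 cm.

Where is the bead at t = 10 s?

229 cm

On each constant-a segment, Δv = aΔt and Δx = v₀Δt + ½aΔt²; chain segment to segment.
0–3 s: v starts -2 cm/s; Δx = -2·3 + ½·11·3² = 43.5 cm; v ends 31 cm/s.
3–5 s: v starts 31 cm/s; Δx = 31·2 + ½·-4·2² = 54 cm; v ends 23 cm/s.
5–10 s: v starts 23 cm/s; Δx = 23·5 + ½·1·5² = 127.5 cm; v ends 28 cm/s.
x(10) = 4 + Σ Δx = 229 cm.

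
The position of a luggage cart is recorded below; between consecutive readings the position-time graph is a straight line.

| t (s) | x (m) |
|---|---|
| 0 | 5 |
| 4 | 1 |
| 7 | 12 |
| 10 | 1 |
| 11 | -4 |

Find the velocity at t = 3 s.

-1 m/s

Velocity is the slope of the x-t graph on 0–4 s: (1 − 5)/(4 − 0) = -1 m/s.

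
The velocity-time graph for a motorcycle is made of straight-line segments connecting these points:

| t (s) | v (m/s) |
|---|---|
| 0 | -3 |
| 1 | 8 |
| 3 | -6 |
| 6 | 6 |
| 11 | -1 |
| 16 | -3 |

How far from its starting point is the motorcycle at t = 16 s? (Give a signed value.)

7 m

Net displacement equals the area under the velocity-time graph (areas below the axis count negative).
0–1 s: ½(-3 + 8)(1) = 2.5 m
1–3 s: ½(8 + -6)(2) = 2 m
3–6 s: ½(-6 + 6)(3) = 0 m
6–11 s: ½(6 + -1)(5) = 12.5 m
11–16 s: ½(-1 + -3)(5) = -10 m
Net displacement = 7 m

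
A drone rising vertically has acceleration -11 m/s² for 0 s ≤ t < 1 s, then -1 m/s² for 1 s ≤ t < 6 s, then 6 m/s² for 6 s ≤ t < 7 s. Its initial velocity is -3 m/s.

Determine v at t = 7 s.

Δv equals the area under the a-t graph; then v = v₀ + Δv.
0–1 s: -11 × 1 = -11 m/s
1–6 s: -1 × 5 = -5 m/s
6–7 s: 6 × 1 = 6 m/s
Δv = -10 m/s, so v(7) = -3 + (-10) = -13 m/s.

-13 m/s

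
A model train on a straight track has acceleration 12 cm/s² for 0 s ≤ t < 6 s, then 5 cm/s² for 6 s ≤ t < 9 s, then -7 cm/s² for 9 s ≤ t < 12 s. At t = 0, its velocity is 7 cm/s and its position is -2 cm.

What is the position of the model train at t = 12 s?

766 cm

On each constant-a segment, Δv = aΔt and Δx = v₀Δt + ½aΔt²; chain segment to segment.
0–6 s: v starts 7 cm/s; Δx = 7·6 + ½·12·6² = 258 cm; v ends 79 cm/s.
6–9 s: v starts 79 cm/s; Δx = 79·3 + ½·5·3² = 259.5 cm; v ends 94 cm/s.
9–12 s: v starts 94 cm/s; Δx = 94·3 + ½·-7·3² = 250.5 cm; v ends 73 cm/s.
x(12) = -2 + Σ Δx = 766 cm.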